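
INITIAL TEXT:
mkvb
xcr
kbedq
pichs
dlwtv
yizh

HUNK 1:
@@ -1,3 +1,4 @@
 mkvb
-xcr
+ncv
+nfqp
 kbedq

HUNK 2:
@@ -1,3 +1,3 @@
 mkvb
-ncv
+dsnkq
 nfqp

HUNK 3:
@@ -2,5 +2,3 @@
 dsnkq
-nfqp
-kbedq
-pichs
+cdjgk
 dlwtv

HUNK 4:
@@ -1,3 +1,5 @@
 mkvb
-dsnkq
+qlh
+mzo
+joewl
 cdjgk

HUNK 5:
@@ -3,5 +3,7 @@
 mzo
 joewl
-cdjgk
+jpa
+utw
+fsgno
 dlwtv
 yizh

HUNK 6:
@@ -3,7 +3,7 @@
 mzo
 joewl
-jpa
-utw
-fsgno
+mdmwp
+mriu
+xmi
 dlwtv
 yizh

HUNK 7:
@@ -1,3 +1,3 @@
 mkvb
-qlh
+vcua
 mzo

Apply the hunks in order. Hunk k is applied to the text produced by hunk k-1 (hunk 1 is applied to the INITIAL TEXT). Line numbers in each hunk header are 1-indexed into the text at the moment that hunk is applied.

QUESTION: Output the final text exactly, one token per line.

Answer: mkvb
vcua
mzo
joewl
mdmwp
mriu
xmi
dlwtv
yizh

Derivation:
Hunk 1: at line 1 remove [xcr] add [ncv,nfqp] -> 7 lines: mkvb ncv nfqp kbedq pichs dlwtv yizh
Hunk 2: at line 1 remove [ncv] add [dsnkq] -> 7 lines: mkvb dsnkq nfqp kbedq pichs dlwtv yizh
Hunk 3: at line 2 remove [nfqp,kbedq,pichs] add [cdjgk] -> 5 lines: mkvb dsnkq cdjgk dlwtv yizh
Hunk 4: at line 1 remove [dsnkq] add [qlh,mzo,joewl] -> 7 lines: mkvb qlh mzo joewl cdjgk dlwtv yizh
Hunk 5: at line 3 remove [cdjgk] add [jpa,utw,fsgno] -> 9 lines: mkvb qlh mzo joewl jpa utw fsgno dlwtv yizh
Hunk 6: at line 3 remove [jpa,utw,fsgno] add [mdmwp,mriu,xmi] -> 9 lines: mkvb qlh mzo joewl mdmwp mriu xmi dlwtv yizh
Hunk 7: at line 1 remove [qlh] add [vcua] -> 9 lines: mkvb vcua mzo joewl mdmwp mriu xmi dlwtv yizh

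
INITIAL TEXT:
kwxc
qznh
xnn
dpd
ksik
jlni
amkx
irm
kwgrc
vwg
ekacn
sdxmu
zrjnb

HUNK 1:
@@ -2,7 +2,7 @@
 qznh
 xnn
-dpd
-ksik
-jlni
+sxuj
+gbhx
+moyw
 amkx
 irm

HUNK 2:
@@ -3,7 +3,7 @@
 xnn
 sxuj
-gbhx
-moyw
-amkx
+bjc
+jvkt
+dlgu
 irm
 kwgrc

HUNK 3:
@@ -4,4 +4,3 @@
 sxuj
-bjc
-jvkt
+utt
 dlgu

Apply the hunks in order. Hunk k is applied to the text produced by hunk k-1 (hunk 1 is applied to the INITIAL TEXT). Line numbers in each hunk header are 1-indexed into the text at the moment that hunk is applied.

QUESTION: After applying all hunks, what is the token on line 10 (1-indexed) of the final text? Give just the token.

Hunk 1: at line 2 remove [dpd,ksik,jlni] add [sxuj,gbhx,moyw] -> 13 lines: kwxc qznh xnn sxuj gbhx moyw amkx irm kwgrc vwg ekacn sdxmu zrjnb
Hunk 2: at line 3 remove [gbhx,moyw,amkx] add [bjc,jvkt,dlgu] -> 13 lines: kwxc qznh xnn sxuj bjc jvkt dlgu irm kwgrc vwg ekacn sdxmu zrjnb
Hunk 3: at line 4 remove [bjc,jvkt] add [utt] -> 12 lines: kwxc qznh xnn sxuj utt dlgu irm kwgrc vwg ekacn sdxmu zrjnb
Final line 10: ekacn

Answer: ekacn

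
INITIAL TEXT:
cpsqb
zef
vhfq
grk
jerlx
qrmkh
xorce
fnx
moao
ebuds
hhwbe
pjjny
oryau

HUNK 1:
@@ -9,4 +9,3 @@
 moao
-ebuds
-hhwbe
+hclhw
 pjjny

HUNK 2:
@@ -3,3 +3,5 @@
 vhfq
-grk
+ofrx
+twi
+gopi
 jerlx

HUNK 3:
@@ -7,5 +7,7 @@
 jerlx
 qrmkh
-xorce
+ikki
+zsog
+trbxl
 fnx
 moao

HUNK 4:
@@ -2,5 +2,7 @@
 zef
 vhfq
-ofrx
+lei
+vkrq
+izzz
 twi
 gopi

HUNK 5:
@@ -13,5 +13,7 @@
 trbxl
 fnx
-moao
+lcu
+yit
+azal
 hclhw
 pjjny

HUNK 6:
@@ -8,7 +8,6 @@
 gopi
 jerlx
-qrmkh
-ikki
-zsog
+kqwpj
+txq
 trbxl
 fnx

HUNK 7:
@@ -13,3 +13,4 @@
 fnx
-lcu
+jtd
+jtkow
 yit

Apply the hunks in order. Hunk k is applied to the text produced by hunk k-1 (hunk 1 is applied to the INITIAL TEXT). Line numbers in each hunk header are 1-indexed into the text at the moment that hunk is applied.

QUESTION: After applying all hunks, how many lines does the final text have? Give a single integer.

Answer: 20

Derivation:
Hunk 1: at line 9 remove [ebuds,hhwbe] add [hclhw] -> 12 lines: cpsqb zef vhfq grk jerlx qrmkh xorce fnx moao hclhw pjjny oryau
Hunk 2: at line 3 remove [grk] add [ofrx,twi,gopi] -> 14 lines: cpsqb zef vhfq ofrx twi gopi jerlx qrmkh xorce fnx moao hclhw pjjny oryau
Hunk 3: at line 7 remove [xorce] add [ikki,zsog,trbxl] -> 16 lines: cpsqb zef vhfq ofrx twi gopi jerlx qrmkh ikki zsog trbxl fnx moao hclhw pjjny oryau
Hunk 4: at line 2 remove [ofrx] add [lei,vkrq,izzz] -> 18 lines: cpsqb zef vhfq lei vkrq izzz twi gopi jerlx qrmkh ikki zsog trbxl fnx moao hclhw pjjny oryau
Hunk 5: at line 13 remove [moao] add [lcu,yit,azal] -> 20 lines: cpsqb zef vhfq lei vkrq izzz twi gopi jerlx qrmkh ikki zsog trbxl fnx lcu yit azal hclhw pjjny oryau
Hunk 6: at line 8 remove [qrmkh,ikki,zsog] add [kqwpj,txq] -> 19 lines: cpsqb zef vhfq lei vkrq izzz twi gopi jerlx kqwpj txq trbxl fnx lcu yit azal hclhw pjjny oryau
Hunk 7: at line 13 remove [lcu] add [jtd,jtkow] -> 20 lines: cpsqb zef vhfq lei vkrq izzz twi gopi jerlx kqwpj txq trbxl fnx jtd jtkow yit azal hclhw pjjny oryau
Final line count: 20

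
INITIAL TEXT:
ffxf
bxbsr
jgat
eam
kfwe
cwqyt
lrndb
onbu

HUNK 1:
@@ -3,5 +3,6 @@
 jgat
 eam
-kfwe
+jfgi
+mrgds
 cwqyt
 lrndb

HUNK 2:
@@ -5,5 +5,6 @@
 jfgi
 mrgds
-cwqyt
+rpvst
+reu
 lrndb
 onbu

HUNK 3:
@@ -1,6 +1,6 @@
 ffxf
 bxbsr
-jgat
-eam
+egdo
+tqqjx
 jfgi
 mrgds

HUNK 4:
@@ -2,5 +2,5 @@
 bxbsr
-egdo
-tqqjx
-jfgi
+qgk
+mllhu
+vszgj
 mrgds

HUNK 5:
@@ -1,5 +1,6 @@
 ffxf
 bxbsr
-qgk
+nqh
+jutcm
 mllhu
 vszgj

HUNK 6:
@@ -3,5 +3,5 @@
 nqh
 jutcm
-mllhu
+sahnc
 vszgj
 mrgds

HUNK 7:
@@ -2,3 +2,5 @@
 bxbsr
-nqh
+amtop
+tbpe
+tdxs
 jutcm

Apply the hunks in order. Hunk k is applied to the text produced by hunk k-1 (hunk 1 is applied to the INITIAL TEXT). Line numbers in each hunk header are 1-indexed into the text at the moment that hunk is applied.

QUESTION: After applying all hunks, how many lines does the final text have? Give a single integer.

Answer: 13

Derivation:
Hunk 1: at line 3 remove [kfwe] add [jfgi,mrgds] -> 9 lines: ffxf bxbsr jgat eam jfgi mrgds cwqyt lrndb onbu
Hunk 2: at line 5 remove [cwqyt] add [rpvst,reu] -> 10 lines: ffxf bxbsr jgat eam jfgi mrgds rpvst reu lrndb onbu
Hunk 3: at line 1 remove [jgat,eam] add [egdo,tqqjx] -> 10 lines: ffxf bxbsr egdo tqqjx jfgi mrgds rpvst reu lrndb onbu
Hunk 4: at line 2 remove [egdo,tqqjx,jfgi] add [qgk,mllhu,vszgj] -> 10 lines: ffxf bxbsr qgk mllhu vszgj mrgds rpvst reu lrndb onbu
Hunk 5: at line 1 remove [qgk] add [nqh,jutcm] -> 11 lines: ffxf bxbsr nqh jutcm mllhu vszgj mrgds rpvst reu lrndb onbu
Hunk 6: at line 3 remove [mllhu] add [sahnc] -> 11 lines: ffxf bxbsr nqh jutcm sahnc vszgj mrgds rpvst reu lrndb onbu
Hunk 7: at line 2 remove [nqh] add [amtop,tbpe,tdxs] -> 13 lines: ffxf bxbsr amtop tbpe tdxs jutcm sahnc vszgj mrgds rpvst reu lrndb onbu
Final line count: 13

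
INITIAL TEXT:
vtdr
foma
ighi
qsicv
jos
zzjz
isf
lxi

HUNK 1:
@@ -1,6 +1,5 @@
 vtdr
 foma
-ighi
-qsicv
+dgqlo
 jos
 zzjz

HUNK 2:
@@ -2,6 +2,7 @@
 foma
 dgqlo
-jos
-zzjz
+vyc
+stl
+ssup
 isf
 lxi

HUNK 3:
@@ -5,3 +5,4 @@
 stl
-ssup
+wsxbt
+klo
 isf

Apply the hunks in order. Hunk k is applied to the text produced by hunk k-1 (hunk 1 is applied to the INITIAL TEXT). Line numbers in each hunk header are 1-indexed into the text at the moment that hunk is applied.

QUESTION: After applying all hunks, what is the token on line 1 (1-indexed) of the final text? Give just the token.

Answer: vtdr

Derivation:
Hunk 1: at line 1 remove [ighi,qsicv] add [dgqlo] -> 7 lines: vtdr foma dgqlo jos zzjz isf lxi
Hunk 2: at line 2 remove [jos,zzjz] add [vyc,stl,ssup] -> 8 lines: vtdr foma dgqlo vyc stl ssup isf lxi
Hunk 3: at line 5 remove [ssup] add [wsxbt,klo] -> 9 lines: vtdr foma dgqlo vyc stl wsxbt klo isf lxi
Final line 1: vtdr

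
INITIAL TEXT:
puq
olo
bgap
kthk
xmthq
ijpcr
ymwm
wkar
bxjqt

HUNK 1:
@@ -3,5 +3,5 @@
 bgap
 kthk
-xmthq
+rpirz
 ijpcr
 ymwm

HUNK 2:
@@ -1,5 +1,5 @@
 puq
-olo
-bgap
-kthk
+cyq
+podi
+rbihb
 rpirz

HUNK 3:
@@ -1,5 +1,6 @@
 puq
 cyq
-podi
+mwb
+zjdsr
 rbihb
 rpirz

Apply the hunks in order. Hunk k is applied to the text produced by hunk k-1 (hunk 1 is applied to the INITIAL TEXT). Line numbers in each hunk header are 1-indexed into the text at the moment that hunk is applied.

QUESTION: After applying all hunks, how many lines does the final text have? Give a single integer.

Answer: 10

Derivation:
Hunk 1: at line 3 remove [xmthq] add [rpirz] -> 9 lines: puq olo bgap kthk rpirz ijpcr ymwm wkar bxjqt
Hunk 2: at line 1 remove [olo,bgap,kthk] add [cyq,podi,rbihb] -> 9 lines: puq cyq podi rbihb rpirz ijpcr ymwm wkar bxjqt
Hunk 3: at line 1 remove [podi] add [mwb,zjdsr] -> 10 lines: puq cyq mwb zjdsr rbihb rpirz ijpcr ymwm wkar bxjqt
Final line count: 10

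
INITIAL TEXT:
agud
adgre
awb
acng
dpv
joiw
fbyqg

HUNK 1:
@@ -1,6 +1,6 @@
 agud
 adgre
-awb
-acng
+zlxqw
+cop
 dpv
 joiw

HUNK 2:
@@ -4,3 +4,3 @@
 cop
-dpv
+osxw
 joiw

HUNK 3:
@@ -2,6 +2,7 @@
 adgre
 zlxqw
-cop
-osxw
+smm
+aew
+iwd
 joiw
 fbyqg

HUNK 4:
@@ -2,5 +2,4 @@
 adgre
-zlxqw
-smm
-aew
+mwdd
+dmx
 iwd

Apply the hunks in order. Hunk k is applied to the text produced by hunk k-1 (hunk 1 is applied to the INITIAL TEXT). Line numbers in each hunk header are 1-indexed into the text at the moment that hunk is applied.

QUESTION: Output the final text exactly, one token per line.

Answer: agud
adgre
mwdd
dmx
iwd
joiw
fbyqg

Derivation:
Hunk 1: at line 1 remove [awb,acng] add [zlxqw,cop] -> 7 lines: agud adgre zlxqw cop dpv joiw fbyqg
Hunk 2: at line 4 remove [dpv] add [osxw] -> 7 lines: agud adgre zlxqw cop osxw joiw fbyqg
Hunk 3: at line 2 remove [cop,osxw] add [smm,aew,iwd] -> 8 lines: agud adgre zlxqw smm aew iwd joiw fbyqg
Hunk 4: at line 2 remove [zlxqw,smm,aew] add [mwdd,dmx] -> 7 lines: agud adgre mwdd dmx iwd joiw fbyqg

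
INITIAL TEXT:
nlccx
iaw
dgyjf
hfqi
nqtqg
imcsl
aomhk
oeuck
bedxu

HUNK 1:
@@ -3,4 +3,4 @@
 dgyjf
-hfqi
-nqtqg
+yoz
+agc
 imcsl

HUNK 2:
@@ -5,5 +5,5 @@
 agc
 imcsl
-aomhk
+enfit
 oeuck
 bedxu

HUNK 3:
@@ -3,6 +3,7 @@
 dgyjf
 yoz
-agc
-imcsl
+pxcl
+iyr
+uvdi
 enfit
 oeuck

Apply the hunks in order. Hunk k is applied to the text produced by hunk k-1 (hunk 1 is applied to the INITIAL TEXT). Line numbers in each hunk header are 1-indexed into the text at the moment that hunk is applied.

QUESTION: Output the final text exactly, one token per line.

Answer: nlccx
iaw
dgyjf
yoz
pxcl
iyr
uvdi
enfit
oeuck
bedxu

Derivation:
Hunk 1: at line 3 remove [hfqi,nqtqg] add [yoz,agc] -> 9 lines: nlccx iaw dgyjf yoz agc imcsl aomhk oeuck bedxu
Hunk 2: at line 5 remove [aomhk] add [enfit] -> 9 lines: nlccx iaw dgyjf yoz agc imcsl enfit oeuck bedxu
Hunk 3: at line 3 remove [agc,imcsl] add [pxcl,iyr,uvdi] -> 10 lines: nlccx iaw dgyjf yoz pxcl iyr uvdi enfit oeuck bedxu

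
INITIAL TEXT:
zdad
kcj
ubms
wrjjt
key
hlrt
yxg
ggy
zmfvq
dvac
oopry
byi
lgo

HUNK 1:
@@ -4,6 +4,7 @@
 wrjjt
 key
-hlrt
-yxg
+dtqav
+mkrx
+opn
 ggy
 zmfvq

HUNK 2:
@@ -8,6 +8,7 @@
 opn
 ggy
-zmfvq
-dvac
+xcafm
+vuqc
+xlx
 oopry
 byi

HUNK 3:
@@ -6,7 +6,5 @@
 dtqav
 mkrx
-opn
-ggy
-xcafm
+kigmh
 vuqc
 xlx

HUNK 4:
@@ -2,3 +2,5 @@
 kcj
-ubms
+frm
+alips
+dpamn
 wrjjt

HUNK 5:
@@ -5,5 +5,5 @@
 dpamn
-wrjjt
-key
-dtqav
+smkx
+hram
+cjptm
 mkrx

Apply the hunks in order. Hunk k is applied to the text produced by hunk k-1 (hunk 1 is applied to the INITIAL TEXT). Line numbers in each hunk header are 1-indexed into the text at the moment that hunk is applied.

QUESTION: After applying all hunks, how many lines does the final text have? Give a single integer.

Hunk 1: at line 4 remove [hlrt,yxg] add [dtqav,mkrx,opn] -> 14 lines: zdad kcj ubms wrjjt key dtqav mkrx opn ggy zmfvq dvac oopry byi lgo
Hunk 2: at line 8 remove [zmfvq,dvac] add [xcafm,vuqc,xlx] -> 15 lines: zdad kcj ubms wrjjt key dtqav mkrx opn ggy xcafm vuqc xlx oopry byi lgo
Hunk 3: at line 6 remove [opn,ggy,xcafm] add [kigmh] -> 13 lines: zdad kcj ubms wrjjt key dtqav mkrx kigmh vuqc xlx oopry byi lgo
Hunk 4: at line 2 remove [ubms] add [frm,alips,dpamn] -> 15 lines: zdad kcj frm alips dpamn wrjjt key dtqav mkrx kigmh vuqc xlx oopry byi lgo
Hunk 5: at line 5 remove [wrjjt,key,dtqav] add [smkx,hram,cjptm] -> 15 lines: zdad kcj frm alips dpamn smkx hram cjptm mkrx kigmh vuqc xlx oopry byi lgo
Final line count: 15

Answer: 15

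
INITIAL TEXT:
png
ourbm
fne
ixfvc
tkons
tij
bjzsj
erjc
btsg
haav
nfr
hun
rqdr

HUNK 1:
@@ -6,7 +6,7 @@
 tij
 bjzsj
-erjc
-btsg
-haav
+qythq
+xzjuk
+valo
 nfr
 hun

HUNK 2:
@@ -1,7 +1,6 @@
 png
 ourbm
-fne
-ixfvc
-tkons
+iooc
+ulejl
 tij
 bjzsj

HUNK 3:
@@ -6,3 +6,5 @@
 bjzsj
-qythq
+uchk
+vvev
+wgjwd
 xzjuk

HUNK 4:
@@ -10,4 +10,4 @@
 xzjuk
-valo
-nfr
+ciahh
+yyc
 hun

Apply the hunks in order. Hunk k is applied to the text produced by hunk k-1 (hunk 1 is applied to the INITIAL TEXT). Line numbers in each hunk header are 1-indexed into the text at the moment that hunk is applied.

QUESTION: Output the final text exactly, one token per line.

Answer: png
ourbm
iooc
ulejl
tij
bjzsj
uchk
vvev
wgjwd
xzjuk
ciahh
yyc
hun
rqdr

Derivation:
Hunk 1: at line 6 remove [erjc,btsg,haav] add [qythq,xzjuk,valo] -> 13 lines: png ourbm fne ixfvc tkons tij bjzsj qythq xzjuk valo nfr hun rqdr
Hunk 2: at line 1 remove [fne,ixfvc,tkons] add [iooc,ulejl] -> 12 lines: png ourbm iooc ulejl tij bjzsj qythq xzjuk valo nfr hun rqdr
Hunk 3: at line 6 remove [qythq] add [uchk,vvev,wgjwd] -> 14 lines: png ourbm iooc ulejl tij bjzsj uchk vvev wgjwd xzjuk valo nfr hun rqdr
Hunk 4: at line 10 remove [valo,nfr] add [ciahh,yyc] -> 14 lines: png ourbm iooc ulejl tij bjzsj uchk vvev wgjwd xzjuk ciahh yyc hun rqdr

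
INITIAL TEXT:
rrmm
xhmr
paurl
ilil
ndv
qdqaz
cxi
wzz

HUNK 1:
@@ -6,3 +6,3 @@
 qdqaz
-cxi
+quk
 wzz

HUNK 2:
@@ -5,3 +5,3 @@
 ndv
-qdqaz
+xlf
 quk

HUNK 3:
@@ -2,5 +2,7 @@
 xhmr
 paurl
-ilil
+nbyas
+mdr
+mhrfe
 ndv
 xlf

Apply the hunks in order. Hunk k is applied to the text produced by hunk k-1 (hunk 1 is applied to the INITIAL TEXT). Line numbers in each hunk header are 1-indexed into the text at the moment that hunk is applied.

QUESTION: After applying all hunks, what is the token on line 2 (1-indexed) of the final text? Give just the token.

Hunk 1: at line 6 remove [cxi] add [quk] -> 8 lines: rrmm xhmr paurl ilil ndv qdqaz quk wzz
Hunk 2: at line 5 remove [qdqaz] add [xlf] -> 8 lines: rrmm xhmr paurl ilil ndv xlf quk wzz
Hunk 3: at line 2 remove [ilil] add [nbyas,mdr,mhrfe] -> 10 lines: rrmm xhmr paurl nbyas mdr mhrfe ndv xlf quk wzz
Final line 2: xhmr

Answer: xhmr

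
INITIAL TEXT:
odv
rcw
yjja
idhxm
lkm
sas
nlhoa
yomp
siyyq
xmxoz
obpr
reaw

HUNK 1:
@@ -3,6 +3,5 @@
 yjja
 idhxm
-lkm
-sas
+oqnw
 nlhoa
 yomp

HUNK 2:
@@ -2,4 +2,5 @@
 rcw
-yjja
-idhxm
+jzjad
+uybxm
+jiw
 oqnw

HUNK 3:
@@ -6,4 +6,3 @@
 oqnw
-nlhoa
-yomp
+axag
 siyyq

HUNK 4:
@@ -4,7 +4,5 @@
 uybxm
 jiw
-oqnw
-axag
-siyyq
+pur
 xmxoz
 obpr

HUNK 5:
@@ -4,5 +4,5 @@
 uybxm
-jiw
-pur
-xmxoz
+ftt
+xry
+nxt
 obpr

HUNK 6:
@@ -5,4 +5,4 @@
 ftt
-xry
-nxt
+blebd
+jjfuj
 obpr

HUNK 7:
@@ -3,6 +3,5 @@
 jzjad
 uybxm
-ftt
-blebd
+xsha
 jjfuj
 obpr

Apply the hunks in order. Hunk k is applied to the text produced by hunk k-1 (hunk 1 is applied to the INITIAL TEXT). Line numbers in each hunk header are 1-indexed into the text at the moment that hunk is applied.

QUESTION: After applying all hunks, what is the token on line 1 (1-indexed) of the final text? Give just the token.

Hunk 1: at line 3 remove [lkm,sas] add [oqnw] -> 11 lines: odv rcw yjja idhxm oqnw nlhoa yomp siyyq xmxoz obpr reaw
Hunk 2: at line 2 remove [yjja,idhxm] add [jzjad,uybxm,jiw] -> 12 lines: odv rcw jzjad uybxm jiw oqnw nlhoa yomp siyyq xmxoz obpr reaw
Hunk 3: at line 6 remove [nlhoa,yomp] add [axag] -> 11 lines: odv rcw jzjad uybxm jiw oqnw axag siyyq xmxoz obpr reaw
Hunk 4: at line 4 remove [oqnw,axag,siyyq] add [pur] -> 9 lines: odv rcw jzjad uybxm jiw pur xmxoz obpr reaw
Hunk 5: at line 4 remove [jiw,pur,xmxoz] add [ftt,xry,nxt] -> 9 lines: odv rcw jzjad uybxm ftt xry nxt obpr reaw
Hunk 6: at line 5 remove [xry,nxt] add [blebd,jjfuj] -> 9 lines: odv rcw jzjad uybxm ftt blebd jjfuj obpr reaw
Hunk 7: at line 3 remove [ftt,blebd] add [xsha] -> 8 lines: odv rcw jzjad uybxm xsha jjfuj obpr reaw
Final line 1: odv

Answer: odv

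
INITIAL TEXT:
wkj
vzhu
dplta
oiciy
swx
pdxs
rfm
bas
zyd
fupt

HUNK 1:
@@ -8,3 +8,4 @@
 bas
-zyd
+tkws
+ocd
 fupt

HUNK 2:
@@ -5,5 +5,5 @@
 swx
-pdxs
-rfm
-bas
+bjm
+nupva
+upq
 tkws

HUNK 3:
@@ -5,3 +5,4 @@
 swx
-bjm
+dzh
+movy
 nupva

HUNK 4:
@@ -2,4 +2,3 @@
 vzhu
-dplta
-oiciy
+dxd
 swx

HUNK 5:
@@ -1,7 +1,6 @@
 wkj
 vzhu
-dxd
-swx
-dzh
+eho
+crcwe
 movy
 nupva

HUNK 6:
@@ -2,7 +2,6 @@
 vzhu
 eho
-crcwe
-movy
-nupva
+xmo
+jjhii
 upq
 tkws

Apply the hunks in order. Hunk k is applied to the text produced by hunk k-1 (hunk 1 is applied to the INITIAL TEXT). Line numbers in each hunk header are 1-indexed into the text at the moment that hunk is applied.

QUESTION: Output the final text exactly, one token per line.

Answer: wkj
vzhu
eho
xmo
jjhii
upq
tkws
ocd
fupt

Derivation:
Hunk 1: at line 8 remove [zyd] add [tkws,ocd] -> 11 lines: wkj vzhu dplta oiciy swx pdxs rfm bas tkws ocd fupt
Hunk 2: at line 5 remove [pdxs,rfm,bas] add [bjm,nupva,upq] -> 11 lines: wkj vzhu dplta oiciy swx bjm nupva upq tkws ocd fupt
Hunk 3: at line 5 remove [bjm] add [dzh,movy] -> 12 lines: wkj vzhu dplta oiciy swx dzh movy nupva upq tkws ocd fupt
Hunk 4: at line 2 remove [dplta,oiciy] add [dxd] -> 11 lines: wkj vzhu dxd swx dzh movy nupva upq tkws ocd fupt
Hunk 5: at line 1 remove [dxd,swx,dzh] add [eho,crcwe] -> 10 lines: wkj vzhu eho crcwe movy nupva upq tkws ocd fupt
Hunk 6: at line 2 remove [crcwe,movy,nupva] add [xmo,jjhii] -> 9 lines: wkj vzhu eho xmo jjhii upq tkws ocd fupt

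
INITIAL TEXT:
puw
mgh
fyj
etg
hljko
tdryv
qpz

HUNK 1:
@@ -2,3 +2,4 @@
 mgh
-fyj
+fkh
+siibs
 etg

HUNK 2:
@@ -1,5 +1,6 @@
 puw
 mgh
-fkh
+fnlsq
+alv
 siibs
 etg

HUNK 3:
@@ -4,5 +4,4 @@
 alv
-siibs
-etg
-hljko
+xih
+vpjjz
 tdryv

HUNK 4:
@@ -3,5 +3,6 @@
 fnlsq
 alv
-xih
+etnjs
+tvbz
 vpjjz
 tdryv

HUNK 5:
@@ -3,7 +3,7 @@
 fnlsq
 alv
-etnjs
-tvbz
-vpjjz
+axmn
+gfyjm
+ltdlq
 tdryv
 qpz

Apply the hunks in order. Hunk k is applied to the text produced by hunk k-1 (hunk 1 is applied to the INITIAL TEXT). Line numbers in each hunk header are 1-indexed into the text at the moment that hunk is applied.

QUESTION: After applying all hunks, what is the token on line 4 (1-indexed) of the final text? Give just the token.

Answer: alv

Derivation:
Hunk 1: at line 2 remove [fyj] add [fkh,siibs] -> 8 lines: puw mgh fkh siibs etg hljko tdryv qpz
Hunk 2: at line 1 remove [fkh] add [fnlsq,alv] -> 9 lines: puw mgh fnlsq alv siibs etg hljko tdryv qpz
Hunk 3: at line 4 remove [siibs,etg,hljko] add [xih,vpjjz] -> 8 lines: puw mgh fnlsq alv xih vpjjz tdryv qpz
Hunk 4: at line 3 remove [xih] add [etnjs,tvbz] -> 9 lines: puw mgh fnlsq alv etnjs tvbz vpjjz tdryv qpz
Hunk 5: at line 3 remove [etnjs,tvbz,vpjjz] add [axmn,gfyjm,ltdlq] -> 9 lines: puw mgh fnlsq alv axmn gfyjm ltdlq tdryv qpz
Final line 4: alv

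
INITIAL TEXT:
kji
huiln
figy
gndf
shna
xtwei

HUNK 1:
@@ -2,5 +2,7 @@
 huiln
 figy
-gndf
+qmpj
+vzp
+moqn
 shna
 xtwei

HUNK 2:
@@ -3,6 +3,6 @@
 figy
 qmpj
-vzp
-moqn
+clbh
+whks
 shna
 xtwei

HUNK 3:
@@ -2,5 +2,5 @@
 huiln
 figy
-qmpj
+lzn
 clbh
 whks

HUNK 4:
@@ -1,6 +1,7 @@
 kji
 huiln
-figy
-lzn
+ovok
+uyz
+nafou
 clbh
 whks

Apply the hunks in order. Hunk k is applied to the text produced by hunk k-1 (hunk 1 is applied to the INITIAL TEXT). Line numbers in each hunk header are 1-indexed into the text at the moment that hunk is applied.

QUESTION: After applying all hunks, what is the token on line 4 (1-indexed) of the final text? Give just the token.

Answer: uyz

Derivation:
Hunk 1: at line 2 remove [gndf] add [qmpj,vzp,moqn] -> 8 lines: kji huiln figy qmpj vzp moqn shna xtwei
Hunk 2: at line 3 remove [vzp,moqn] add [clbh,whks] -> 8 lines: kji huiln figy qmpj clbh whks shna xtwei
Hunk 3: at line 2 remove [qmpj] add [lzn] -> 8 lines: kji huiln figy lzn clbh whks shna xtwei
Hunk 4: at line 1 remove [figy,lzn] add [ovok,uyz,nafou] -> 9 lines: kji huiln ovok uyz nafou clbh whks shna xtwei
Final line 4: uyz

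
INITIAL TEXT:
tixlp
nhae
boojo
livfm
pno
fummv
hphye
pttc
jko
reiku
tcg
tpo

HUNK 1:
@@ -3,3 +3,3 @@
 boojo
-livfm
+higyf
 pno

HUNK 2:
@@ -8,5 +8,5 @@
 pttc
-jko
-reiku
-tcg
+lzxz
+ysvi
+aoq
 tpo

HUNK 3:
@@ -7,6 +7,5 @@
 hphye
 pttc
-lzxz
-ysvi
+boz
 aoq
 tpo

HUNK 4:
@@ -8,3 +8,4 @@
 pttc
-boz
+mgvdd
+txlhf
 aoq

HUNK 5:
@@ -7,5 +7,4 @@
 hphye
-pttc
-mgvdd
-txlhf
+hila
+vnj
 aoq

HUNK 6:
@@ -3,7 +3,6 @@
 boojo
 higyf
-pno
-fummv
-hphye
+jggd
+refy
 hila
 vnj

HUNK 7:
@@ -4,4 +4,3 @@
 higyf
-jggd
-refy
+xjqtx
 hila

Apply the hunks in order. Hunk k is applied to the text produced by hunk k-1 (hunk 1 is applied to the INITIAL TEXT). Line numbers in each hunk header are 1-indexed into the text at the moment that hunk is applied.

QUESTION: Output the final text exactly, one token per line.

Hunk 1: at line 3 remove [livfm] add [higyf] -> 12 lines: tixlp nhae boojo higyf pno fummv hphye pttc jko reiku tcg tpo
Hunk 2: at line 8 remove [jko,reiku,tcg] add [lzxz,ysvi,aoq] -> 12 lines: tixlp nhae boojo higyf pno fummv hphye pttc lzxz ysvi aoq tpo
Hunk 3: at line 7 remove [lzxz,ysvi] add [boz] -> 11 lines: tixlp nhae boojo higyf pno fummv hphye pttc boz aoq tpo
Hunk 4: at line 8 remove [boz] add [mgvdd,txlhf] -> 12 lines: tixlp nhae boojo higyf pno fummv hphye pttc mgvdd txlhf aoq tpo
Hunk 5: at line 7 remove [pttc,mgvdd,txlhf] add [hila,vnj] -> 11 lines: tixlp nhae boojo higyf pno fummv hphye hila vnj aoq tpo
Hunk 6: at line 3 remove [pno,fummv,hphye] add [jggd,refy] -> 10 lines: tixlp nhae boojo higyf jggd refy hila vnj aoq tpo
Hunk 7: at line 4 remove [jggd,refy] add [xjqtx] -> 9 lines: tixlp nhae boojo higyf xjqtx hila vnj aoq tpo

Answer: tixlp
nhae
boojo
higyf
xjqtx
hila
vnj
aoq
tpo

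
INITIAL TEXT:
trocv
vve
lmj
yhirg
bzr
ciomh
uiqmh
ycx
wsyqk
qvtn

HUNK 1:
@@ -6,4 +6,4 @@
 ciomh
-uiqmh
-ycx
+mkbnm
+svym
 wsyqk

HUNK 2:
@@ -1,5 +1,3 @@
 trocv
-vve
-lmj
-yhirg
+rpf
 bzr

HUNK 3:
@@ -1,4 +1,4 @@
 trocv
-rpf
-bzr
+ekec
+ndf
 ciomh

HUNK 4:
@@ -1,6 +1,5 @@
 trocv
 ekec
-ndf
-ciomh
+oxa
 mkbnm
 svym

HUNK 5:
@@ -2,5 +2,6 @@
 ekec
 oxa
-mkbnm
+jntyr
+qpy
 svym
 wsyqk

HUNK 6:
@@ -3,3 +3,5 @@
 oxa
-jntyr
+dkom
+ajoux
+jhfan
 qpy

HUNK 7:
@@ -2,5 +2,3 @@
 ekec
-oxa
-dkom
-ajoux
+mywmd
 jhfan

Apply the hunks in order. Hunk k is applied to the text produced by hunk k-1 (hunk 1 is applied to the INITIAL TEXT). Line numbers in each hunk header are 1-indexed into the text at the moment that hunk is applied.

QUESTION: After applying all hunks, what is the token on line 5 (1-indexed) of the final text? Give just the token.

Hunk 1: at line 6 remove [uiqmh,ycx] add [mkbnm,svym] -> 10 lines: trocv vve lmj yhirg bzr ciomh mkbnm svym wsyqk qvtn
Hunk 2: at line 1 remove [vve,lmj,yhirg] add [rpf] -> 8 lines: trocv rpf bzr ciomh mkbnm svym wsyqk qvtn
Hunk 3: at line 1 remove [rpf,bzr] add [ekec,ndf] -> 8 lines: trocv ekec ndf ciomh mkbnm svym wsyqk qvtn
Hunk 4: at line 1 remove [ndf,ciomh] add [oxa] -> 7 lines: trocv ekec oxa mkbnm svym wsyqk qvtn
Hunk 5: at line 2 remove [mkbnm] add [jntyr,qpy] -> 8 lines: trocv ekec oxa jntyr qpy svym wsyqk qvtn
Hunk 6: at line 3 remove [jntyr] add [dkom,ajoux,jhfan] -> 10 lines: trocv ekec oxa dkom ajoux jhfan qpy svym wsyqk qvtn
Hunk 7: at line 2 remove [oxa,dkom,ajoux] add [mywmd] -> 8 lines: trocv ekec mywmd jhfan qpy svym wsyqk qvtn
Final line 5: qpy

Answer: qpy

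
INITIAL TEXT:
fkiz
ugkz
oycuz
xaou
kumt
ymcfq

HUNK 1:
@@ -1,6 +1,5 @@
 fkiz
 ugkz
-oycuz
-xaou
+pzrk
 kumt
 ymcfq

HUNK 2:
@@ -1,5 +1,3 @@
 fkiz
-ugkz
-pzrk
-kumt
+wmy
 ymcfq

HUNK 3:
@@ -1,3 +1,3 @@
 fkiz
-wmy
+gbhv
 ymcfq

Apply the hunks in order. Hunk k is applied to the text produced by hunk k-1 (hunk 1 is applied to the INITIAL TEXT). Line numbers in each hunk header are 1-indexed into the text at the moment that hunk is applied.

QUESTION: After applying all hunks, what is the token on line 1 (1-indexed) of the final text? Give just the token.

Answer: fkiz

Derivation:
Hunk 1: at line 1 remove [oycuz,xaou] add [pzrk] -> 5 lines: fkiz ugkz pzrk kumt ymcfq
Hunk 2: at line 1 remove [ugkz,pzrk,kumt] add [wmy] -> 3 lines: fkiz wmy ymcfq
Hunk 3: at line 1 remove [wmy] add [gbhv] -> 3 lines: fkiz gbhv ymcfq
Final line 1: fkiz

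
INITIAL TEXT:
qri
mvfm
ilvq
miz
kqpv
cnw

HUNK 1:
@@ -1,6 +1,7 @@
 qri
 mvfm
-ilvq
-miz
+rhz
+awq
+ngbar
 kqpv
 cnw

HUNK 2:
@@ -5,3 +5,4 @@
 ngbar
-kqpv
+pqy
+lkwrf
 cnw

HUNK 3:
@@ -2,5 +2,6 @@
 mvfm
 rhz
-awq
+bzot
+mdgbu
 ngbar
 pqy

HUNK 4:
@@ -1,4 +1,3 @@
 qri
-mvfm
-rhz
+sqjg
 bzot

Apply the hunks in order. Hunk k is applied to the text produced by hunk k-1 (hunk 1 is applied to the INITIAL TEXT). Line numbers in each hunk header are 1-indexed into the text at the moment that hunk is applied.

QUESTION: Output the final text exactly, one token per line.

Hunk 1: at line 1 remove [ilvq,miz] add [rhz,awq,ngbar] -> 7 lines: qri mvfm rhz awq ngbar kqpv cnw
Hunk 2: at line 5 remove [kqpv] add [pqy,lkwrf] -> 8 lines: qri mvfm rhz awq ngbar pqy lkwrf cnw
Hunk 3: at line 2 remove [awq] add [bzot,mdgbu] -> 9 lines: qri mvfm rhz bzot mdgbu ngbar pqy lkwrf cnw
Hunk 4: at line 1 remove [mvfm,rhz] add [sqjg] -> 8 lines: qri sqjg bzot mdgbu ngbar pqy lkwrf cnw

Answer: qri
sqjg
bzot
mdgbu
ngbar
pqy
lkwrf
cnw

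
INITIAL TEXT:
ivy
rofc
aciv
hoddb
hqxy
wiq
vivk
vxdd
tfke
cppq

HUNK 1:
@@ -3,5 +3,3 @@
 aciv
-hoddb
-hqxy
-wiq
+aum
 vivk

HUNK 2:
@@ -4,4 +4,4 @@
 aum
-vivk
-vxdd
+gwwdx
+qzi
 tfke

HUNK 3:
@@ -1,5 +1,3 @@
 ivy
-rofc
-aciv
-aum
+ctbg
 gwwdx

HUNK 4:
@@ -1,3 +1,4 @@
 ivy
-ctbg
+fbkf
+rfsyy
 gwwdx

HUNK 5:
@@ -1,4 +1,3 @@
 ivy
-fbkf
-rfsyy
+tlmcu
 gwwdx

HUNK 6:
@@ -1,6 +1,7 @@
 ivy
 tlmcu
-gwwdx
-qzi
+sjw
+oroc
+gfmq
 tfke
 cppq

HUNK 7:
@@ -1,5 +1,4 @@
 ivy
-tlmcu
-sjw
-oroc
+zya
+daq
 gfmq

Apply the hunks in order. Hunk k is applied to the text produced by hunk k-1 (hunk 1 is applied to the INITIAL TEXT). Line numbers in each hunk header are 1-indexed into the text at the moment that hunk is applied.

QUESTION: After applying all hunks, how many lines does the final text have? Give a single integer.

Hunk 1: at line 3 remove [hoddb,hqxy,wiq] add [aum] -> 8 lines: ivy rofc aciv aum vivk vxdd tfke cppq
Hunk 2: at line 4 remove [vivk,vxdd] add [gwwdx,qzi] -> 8 lines: ivy rofc aciv aum gwwdx qzi tfke cppq
Hunk 3: at line 1 remove [rofc,aciv,aum] add [ctbg] -> 6 lines: ivy ctbg gwwdx qzi tfke cppq
Hunk 4: at line 1 remove [ctbg] add [fbkf,rfsyy] -> 7 lines: ivy fbkf rfsyy gwwdx qzi tfke cppq
Hunk 5: at line 1 remove [fbkf,rfsyy] add [tlmcu] -> 6 lines: ivy tlmcu gwwdx qzi tfke cppq
Hunk 6: at line 1 remove [gwwdx,qzi] add [sjw,oroc,gfmq] -> 7 lines: ivy tlmcu sjw oroc gfmq tfke cppq
Hunk 7: at line 1 remove [tlmcu,sjw,oroc] add [zya,daq] -> 6 lines: ivy zya daq gfmq tfke cppq
Final line count: 6

Answer: 6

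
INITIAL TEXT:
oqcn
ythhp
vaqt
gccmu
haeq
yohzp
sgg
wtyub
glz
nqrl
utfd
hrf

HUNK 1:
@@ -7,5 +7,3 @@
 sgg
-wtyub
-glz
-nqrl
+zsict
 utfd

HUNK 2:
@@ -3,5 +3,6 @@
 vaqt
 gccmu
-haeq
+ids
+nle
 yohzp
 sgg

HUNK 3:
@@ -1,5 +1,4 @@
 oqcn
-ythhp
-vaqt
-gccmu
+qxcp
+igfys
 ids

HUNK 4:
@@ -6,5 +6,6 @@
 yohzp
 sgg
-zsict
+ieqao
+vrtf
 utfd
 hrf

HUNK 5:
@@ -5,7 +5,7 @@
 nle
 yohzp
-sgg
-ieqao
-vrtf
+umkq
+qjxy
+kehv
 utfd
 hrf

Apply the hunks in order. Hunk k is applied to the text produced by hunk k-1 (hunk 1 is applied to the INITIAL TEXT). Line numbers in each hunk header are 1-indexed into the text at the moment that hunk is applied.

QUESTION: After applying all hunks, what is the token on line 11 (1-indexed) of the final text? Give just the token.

Answer: hrf

Derivation:
Hunk 1: at line 7 remove [wtyub,glz,nqrl] add [zsict] -> 10 lines: oqcn ythhp vaqt gccmu haeq yohzp sgg zsict utfd hrf
Hunk 2: at line 3 remove [haeq] add [ids,nle] -> 11 lines: oqcn ythhp vaqt gccmu ids nle yohzp sgg zsict utfd hrf
Hunk 3: at line 1 remove [ythhp,vaqt,gccmu] add [qxcp,igfys] -> 10 lines: oqcn qxcp igfys ids nle yohzp sgg zsict utfd hrf
Hunk 4: at line 6 remove [zsict] add [ieqao,vrtf] -> 11 lines: oqcn qxcp igfys ids nle yohzp sgg ieqao vrtf utfd hrf
Hunk 5: at line 5 remove [sgg,ieqao,vrtf] add [umkq,qjxy,kehv] -> 11 lines: oqcn qxcp igfys ids nle yohzp umkq qjxy kehv utfd hrf
Final line 11: hrf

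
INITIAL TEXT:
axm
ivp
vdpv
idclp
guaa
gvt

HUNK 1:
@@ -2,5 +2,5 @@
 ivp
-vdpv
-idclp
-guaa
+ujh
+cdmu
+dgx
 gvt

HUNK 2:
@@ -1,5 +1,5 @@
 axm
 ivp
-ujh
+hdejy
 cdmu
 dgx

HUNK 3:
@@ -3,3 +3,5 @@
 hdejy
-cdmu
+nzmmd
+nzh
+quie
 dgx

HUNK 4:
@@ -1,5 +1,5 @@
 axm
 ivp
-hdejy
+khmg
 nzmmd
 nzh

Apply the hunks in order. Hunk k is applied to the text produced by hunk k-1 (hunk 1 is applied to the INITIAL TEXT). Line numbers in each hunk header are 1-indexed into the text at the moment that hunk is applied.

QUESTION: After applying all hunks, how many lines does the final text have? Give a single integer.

Hunk 1: at line 2 remove [vdpv,idclp,guaa] add [ujh,cdmu,dgx] -> 6 lines: axm ivp ujh cdmu dgx gvt
Hunk 2: at line 1 remove [ujh] add [hdejy] -> 6 lines: axm ivp hdejy cdmu dgx gvt
Hunk 3: at line 3 remove [cdmu] add [nzmmd,nzh,quie] -> 8 lines: axm ivp hdejy nzmmd nzh quie dgx gvt
Hunk 4: at line 1 remove [hdejy] add [khmg] -> 8 lines: axm ivp khmg nzmmd nzh quie dgx gvt
Final line count: 8

Answer: 8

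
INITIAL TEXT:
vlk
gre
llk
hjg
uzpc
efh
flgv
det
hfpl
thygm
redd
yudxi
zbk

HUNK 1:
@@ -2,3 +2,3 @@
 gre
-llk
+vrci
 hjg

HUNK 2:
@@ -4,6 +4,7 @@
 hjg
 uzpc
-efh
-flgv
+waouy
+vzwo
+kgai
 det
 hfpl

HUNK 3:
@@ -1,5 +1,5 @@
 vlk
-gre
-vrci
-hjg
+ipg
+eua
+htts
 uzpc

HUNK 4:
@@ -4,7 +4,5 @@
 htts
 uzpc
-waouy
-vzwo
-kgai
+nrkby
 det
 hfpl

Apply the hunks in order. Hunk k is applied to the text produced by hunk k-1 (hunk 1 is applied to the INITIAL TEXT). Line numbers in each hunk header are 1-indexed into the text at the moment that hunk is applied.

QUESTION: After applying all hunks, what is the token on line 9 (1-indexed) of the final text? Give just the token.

Hunk 1: at line 2 remove [llk] add [vrci] -> 13 lines: vlk gre vrci hjg uzpc efh flgv det hfpl thygm redd yudxi zbk
Hunk 2: at line 4 remove [efh,flgv] add [waouy,vzwo,kgai] -> 14 lines: vlk gre vrci hjg uzpc waouy vzwo kgai det hfpl thygm redd yudxi zbk
Hunk 3: at line 1 remove [gre,vrci,hjg] add [ipg,eua,htts] -> 14 lines: vlk ipg eua htts uzpc waouy vzwo kgai det hfpl thygm redd yudxi zbk
Hunk 4: at line 4 remove [waouy,vzwo,kgai] add [nrkby] -> 12 lines: vlk ipg eua htts uzpc nrkby det hfpl thygm redd yudxi zbk
Final line 9: thygm

Answer: thygm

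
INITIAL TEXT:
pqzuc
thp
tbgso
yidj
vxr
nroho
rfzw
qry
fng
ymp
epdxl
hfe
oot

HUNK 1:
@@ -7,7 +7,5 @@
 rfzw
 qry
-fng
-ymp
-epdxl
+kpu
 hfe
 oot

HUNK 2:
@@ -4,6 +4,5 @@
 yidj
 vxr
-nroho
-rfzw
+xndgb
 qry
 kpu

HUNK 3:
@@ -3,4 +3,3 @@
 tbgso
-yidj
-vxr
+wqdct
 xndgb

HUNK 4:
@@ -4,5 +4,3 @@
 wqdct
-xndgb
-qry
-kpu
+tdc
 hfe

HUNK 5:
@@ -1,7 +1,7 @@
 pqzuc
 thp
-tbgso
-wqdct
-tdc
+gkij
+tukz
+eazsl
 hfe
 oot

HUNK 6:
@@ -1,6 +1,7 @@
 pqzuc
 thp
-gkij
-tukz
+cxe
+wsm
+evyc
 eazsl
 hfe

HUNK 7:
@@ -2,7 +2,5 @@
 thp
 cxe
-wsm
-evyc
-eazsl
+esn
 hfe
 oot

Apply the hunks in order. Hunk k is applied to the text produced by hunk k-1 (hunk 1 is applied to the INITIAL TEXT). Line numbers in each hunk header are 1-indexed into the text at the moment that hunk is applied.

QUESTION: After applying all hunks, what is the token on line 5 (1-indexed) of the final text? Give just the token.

Hunk 1: at line 7 remove [fng,ymp,epdxl] add [kpu] -> 11 lines: pqzuc thp tbgso yidj vxr nroho rfzw qry kpu hfe oot
Hunk 2: at line 4 remove [nroho,rfzw] add [xndgb] -> 10 lines: pqzuc thp tbgso yidj vxr xndgb qry kpu hfe oot
Hunk 3: at line 3 remove [yidj,vxr] add [wqdct] -> 9 lines: pqzuc thp tbgso wqdct xndgb qry kpu hfe oot
Hunk 4: at line 4 remove [xndgb,qry,kpu] add [tdc] -> 7 lines: pqzuc thp tbgso wqdct tdc hfe oot
Hunk 5: at line 1 remove [tbgso,wqdct,tdc] add [gkij,tukz,eazsl] -> 7 lines: pqzuc thp gkij tukz eazsl hfe oot
Hunk 6: at line 1 remove [gkij,tukz] add [cxe,wsm,evyc] -> 8 lines: pqzuc thp cxe wsm evyc eazsl hfe oot
Hunk 7: at line 2 remove [wsm,evyc,eazsl] add [esn] -> 6 lines: pqzuc thp cxe esn hfe oot
Final line 5: hfe

Answer: hfe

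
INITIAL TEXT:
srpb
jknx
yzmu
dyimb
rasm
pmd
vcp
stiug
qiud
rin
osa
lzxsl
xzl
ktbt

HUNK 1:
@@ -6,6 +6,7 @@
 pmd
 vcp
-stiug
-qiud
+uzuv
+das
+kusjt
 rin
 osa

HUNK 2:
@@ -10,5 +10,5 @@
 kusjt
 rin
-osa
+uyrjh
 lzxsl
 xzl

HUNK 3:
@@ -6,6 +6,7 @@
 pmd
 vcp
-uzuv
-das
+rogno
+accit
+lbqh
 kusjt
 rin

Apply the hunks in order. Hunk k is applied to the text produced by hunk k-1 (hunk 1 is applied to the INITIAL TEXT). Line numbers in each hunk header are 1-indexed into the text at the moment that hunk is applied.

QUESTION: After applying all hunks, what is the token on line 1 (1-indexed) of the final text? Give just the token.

Hunk 1: at line 6 remove [stiug,qiud] add [uzuv,das,kusjt] -> 15 lines: srpb jknx yzmu dyimb rasm pmd vcp uzuv das kusjt rin osa lzxsl xzl ktbt
Hunk 2: at line 10 remove [osa] add [uyrjh] -> 15 lines: srpb jknx yzmu dyimb rasm pmd vcp uzuv das kusjt rin uyrjh lzxsl xzl ktbt
Hunk 3: at line 6 remove [uzuv,das] add [rogno,accit,lbqh] -> 16 lines: srpb jknx yzmu dyimb rasm pmd vcp rogno accit lbqh kusjt rin uyrjh lzxsl xzl ktbt
Final line 1: srpb

Answer: srpb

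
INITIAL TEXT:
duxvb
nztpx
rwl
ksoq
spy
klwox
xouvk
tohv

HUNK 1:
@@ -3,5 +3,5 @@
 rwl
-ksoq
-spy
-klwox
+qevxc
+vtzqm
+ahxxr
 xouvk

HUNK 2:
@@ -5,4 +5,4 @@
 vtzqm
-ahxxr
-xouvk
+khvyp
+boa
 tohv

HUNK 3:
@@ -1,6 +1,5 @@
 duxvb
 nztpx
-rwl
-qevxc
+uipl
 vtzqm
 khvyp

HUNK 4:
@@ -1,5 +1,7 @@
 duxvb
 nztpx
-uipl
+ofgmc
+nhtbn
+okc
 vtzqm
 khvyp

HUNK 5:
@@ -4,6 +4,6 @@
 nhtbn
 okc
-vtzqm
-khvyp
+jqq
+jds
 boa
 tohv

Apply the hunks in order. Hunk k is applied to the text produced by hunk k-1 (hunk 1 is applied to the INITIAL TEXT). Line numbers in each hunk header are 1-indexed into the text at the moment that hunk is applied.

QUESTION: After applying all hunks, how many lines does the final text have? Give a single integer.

Hunk 1: at line 3 remove [ksoq,spy,klwox] add [qevxc,vtzqm,ahxxr] -> 8 lines: duxvb nztpx rwl qevxc vtzqm ahxxr xouvk tohv
Hunk 2: at line 5 remove [ahxxr,xouvk] add [khvyp,boa] -> 8 lines: duxvb nztpx rwl qevxc vtzqm khvyp boa tohv
Hunk 3: at line 1 remove [rwl,qevxc] add [uipl] -> 7 lines: duxvb nztpx uipl vtzqm khvyp boa tohv
Hunk 4: at line 1 remove [uipl] add [ofgmc,nhtbn,okc] -> 9 lines: duxvb nztpx ofgmc nhtbn okc vtzqm khvyp boa tohv
Hunk 5: at line 4 remove [vtzqm,khvyp] add [jqq,jds] -> 9 lines: duxvb nztpx ofgmc nhtbn okc jqq jds boa tohv
Final line count: 9

Answer: 9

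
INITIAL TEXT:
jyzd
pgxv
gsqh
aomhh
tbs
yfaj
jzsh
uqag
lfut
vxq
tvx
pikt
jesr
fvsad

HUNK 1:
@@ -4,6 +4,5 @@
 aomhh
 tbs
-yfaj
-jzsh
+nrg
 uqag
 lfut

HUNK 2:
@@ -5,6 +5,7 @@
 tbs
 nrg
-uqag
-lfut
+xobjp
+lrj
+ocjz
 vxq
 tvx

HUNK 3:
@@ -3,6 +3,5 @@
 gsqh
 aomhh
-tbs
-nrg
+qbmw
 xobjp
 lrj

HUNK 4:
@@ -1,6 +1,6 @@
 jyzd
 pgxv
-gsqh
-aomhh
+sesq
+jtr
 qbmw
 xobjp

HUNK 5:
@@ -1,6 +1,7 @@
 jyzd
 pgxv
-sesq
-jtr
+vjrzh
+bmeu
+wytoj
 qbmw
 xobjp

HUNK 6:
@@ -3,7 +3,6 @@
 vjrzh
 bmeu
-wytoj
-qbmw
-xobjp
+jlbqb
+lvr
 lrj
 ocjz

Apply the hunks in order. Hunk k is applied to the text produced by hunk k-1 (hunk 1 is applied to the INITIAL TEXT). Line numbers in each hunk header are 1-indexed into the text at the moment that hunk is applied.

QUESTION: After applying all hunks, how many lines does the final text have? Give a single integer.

Hunk 1: at line 4 remove [yfaj,jzsh] add [nrg] -> 13 lines: jyzd pgxv gsqh aomhh tbs nrg uqag lfut vxq tvx pikt jesr fvsad
Hunk 2: at line 5 remove [uqag,lfut] add [xobjp,lrj,ocjz] -> 14 lines: jyzd pgxv gsqh aomhh tbs nrg xobjp lrj ocjz vxq tvx pikt jesr fvsad
Hunk 3: at line 3 remove [tbs,nrg] add [qbmw] -> 13 lines: jyzd pgxv gsqh aomhh qbmw xobjp lrj ocjz vxq tvx pikt jesr fvsad
Hunk 4: at line 1 remove [gsqh,aomhh] add [sesq,jtr] -> 13 lines: jyzd pgxv sesq jtr qbmw xobjp lrj ocjz vxq tvx pikt jesr fvsad
Hunk 5: at line 1 remove [sesq,jtr] add [vjrzh,bmeu,wytoj] -> 14 lines: jyzd pgxv vjrzh bmeu wytoj qbmw xobjp lrj ocjz vxq tvx pikt jesr fvsad
Hunk 6: at line 3 remove [wytoj,qbmw,xobjp] add [jlbqb,lvr] -> 13 lines: jyzd pgxv vjrzh bmeu jlbqb lvr lrj ocjz vxq tvx pikt jesr fvsad
Final line count: 13

Answer: 13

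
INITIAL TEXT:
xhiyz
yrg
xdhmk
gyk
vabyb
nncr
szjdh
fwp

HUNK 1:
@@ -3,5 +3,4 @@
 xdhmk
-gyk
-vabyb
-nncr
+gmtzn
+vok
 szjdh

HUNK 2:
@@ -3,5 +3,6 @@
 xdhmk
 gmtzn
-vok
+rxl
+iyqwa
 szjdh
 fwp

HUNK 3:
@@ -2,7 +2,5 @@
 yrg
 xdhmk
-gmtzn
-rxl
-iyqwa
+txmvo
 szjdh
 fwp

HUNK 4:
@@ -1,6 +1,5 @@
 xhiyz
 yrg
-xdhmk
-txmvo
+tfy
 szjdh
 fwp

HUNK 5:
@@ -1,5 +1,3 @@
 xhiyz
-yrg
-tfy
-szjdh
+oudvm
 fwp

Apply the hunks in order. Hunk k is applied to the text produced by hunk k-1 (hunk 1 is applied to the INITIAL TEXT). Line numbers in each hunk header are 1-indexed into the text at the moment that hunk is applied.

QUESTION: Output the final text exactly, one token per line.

Answer: xhiyz
oudvm
fwp

Derivation:
Hunk 1: at line 3 remove [gyk,vabyb,nncr] add [gmtzn,vok] -> 7 lines: xhiyz yrg xdhmk gmtzn vok szjdh fwp
Hunk 2: at line 3 remove [vok] add [rxl,iyqwa] -> 8 lines: xhiyz yrg xdhmk gmtzn rxl iyqwa szjdh fwp
Hunk 3: at line 2 remove [gmtzn,rxl,iyqwa] add [txmvo] -> 6 lines: xhiyz yrg xdhmk txmvo szjdh fwp
Hunk 4: at line 1 remove [xdhmk,txmvo] add [tfy] -> 5 lines: xhiyz yrg tfy szjdh fwp
Hunk 5: at line 1 remove [yrg,tfy,szjdh] add [oudvm] -> 3 lines: xhiyz oudvm fwp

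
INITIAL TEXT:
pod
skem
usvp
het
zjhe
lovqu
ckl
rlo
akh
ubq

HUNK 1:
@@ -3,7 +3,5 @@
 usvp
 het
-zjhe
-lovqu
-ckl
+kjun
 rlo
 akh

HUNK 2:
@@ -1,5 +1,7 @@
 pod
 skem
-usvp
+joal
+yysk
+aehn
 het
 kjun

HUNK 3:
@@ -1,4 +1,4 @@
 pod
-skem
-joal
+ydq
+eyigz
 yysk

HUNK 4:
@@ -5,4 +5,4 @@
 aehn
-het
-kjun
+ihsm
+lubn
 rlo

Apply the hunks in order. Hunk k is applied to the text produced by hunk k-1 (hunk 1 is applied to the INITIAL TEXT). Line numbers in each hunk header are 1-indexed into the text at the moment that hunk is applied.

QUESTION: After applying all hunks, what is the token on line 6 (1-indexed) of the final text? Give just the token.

Answer: ihsm

Derivation:
Hunk 1: at line 3 remove [zjhe,lovqu,ckl] add [kjun] -> 8 lines: pod skem usvp het kjun rlo akh ubq
Hunk 2: at line 1 remove [usvp] add [joal,yysk,aehn] -> 10 lines: pod skem joal yysk aehn het kjun rlo akh ubq
Hunk 3: at line 1 remove [skem,joal] add [ydq,eyigz] -> 10 lines: pod ydq eyigz yysk aehn het kjun rlo akh ubq
Hunk 4: at line 5 remove [het,kjun] add [ihsm,lubn] -> 10 lines: pod ydq eyigz yysk aehn ihsm lubn rlo akh ubq
Final line 6: ihsm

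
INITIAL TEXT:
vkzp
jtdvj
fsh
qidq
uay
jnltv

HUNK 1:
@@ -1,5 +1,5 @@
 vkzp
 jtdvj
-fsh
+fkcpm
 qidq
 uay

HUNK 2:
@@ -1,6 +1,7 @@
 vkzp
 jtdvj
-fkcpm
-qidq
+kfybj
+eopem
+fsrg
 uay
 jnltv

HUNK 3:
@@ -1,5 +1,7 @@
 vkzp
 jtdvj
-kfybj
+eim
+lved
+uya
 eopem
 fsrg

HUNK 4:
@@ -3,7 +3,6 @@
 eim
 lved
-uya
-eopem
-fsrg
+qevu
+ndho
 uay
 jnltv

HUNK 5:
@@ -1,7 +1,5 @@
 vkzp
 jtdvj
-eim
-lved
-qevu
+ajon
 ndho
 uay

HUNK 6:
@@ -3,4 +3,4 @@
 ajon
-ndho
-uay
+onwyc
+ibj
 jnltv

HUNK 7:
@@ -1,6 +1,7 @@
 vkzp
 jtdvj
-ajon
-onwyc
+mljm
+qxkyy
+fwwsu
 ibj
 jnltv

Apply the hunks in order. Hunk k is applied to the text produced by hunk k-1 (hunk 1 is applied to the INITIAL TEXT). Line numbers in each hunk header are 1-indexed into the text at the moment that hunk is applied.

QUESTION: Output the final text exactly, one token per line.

Answer: vkzp
jtdvj
mljm
qxkyy
fwwsu
ibj
jnltv

Derivation:
Hunk 1: at line 1 remove [fsh] add [fkcpm] -> 6 lines: vkzp jtdvj fkcpm qidq uay jnltv
Hunk 2: at line 1 remove [fkcpm,qidq] add [kfybj,eopem,fsrg] -> 7 lines: vkzp jtdvj kfybj eopem fsrg uay jnltv
Hunk 3: at line 1 remove [kfybj] add [eim,lved,uya] -> 9 lines: vkzp jtdvj eim lved uya eopem fsrg uay jnltv
Hunk 4: at line 3 remove [uya,eopem,fsrg] add [qevu,ndho] -> 8 lines: vkzp jtdvj eim lved qevu ndho uay jnltv
Hunk 5: at line 1 remove [eim,lved,qevu] add [ajon] -> 6 lines: vkzp jtdvj ajon ndho uay jnltv
Hunk 6: at line 3 remove [ndho,uay] add [onwyc,ibj] -> 6 lines: vkzp jtdvj ajon onwyc ibj jnltv
Hunk 7: at line 1 remove [ajon,onwyc] add [mljm,qxkyy,fwwsu] -> 7 lines: vkzp jtdvj mljm qxkyy fwwsu ibj jnltv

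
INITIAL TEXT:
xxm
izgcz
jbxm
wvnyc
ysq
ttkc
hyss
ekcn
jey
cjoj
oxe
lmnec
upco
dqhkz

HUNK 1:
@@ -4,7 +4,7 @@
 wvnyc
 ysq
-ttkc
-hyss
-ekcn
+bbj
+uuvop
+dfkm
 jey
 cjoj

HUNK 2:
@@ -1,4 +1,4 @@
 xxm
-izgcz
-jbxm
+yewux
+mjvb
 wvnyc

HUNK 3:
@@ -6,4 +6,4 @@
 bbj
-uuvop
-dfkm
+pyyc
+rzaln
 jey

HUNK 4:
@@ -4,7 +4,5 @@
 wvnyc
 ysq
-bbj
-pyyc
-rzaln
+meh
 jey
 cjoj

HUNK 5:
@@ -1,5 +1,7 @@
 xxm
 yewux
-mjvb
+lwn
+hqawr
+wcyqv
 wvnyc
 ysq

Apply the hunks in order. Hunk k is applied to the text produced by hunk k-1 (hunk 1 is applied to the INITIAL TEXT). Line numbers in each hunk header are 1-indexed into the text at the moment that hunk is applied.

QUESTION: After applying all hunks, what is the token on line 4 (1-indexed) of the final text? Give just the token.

Answer: hqawr

Derivation:
Hunk 1: at line 4 remove [ttkc,hyss,ekcn] add [bbj,uuvop,dfkm] -> 14 lines: xxm izgcz jbxm wvnyc ysq bbj uuvop dfkm jey cjoj oxe lmnec upco dqhkz
Hunk 2: at line 1 remove [izgcz,jbxm] add [yewux,mjvb] -> 14 lines: xxm yewux mjvb wvnyc ysq bbj uuvop dfkm jey cjoj oxe lmnec upco dqhkz
Hunk 3: at line 6 remove [uuvop,dfkm] add [pyyc,rzaln] -> 14 lines: xxm yewux mjvb wvnyc ysq bbj pyyc rzaln jey cjoj oxe lmnec upco dqhkz
Hunk 4: at line 4 remove [bbj,pyyc,rzaln] add [meh] -> 12 lines: xxm yewux mjvb wvnyc ysq meh jey cjoj oxe lmnec upco dqhkz
Hunk 5: at line 1 remove [mjvb] add [lwn,hqawr,wcyqv] -> 14 lines: xxm yewux lwn hqawr wcyqv wvnyc ysq meh jey cjoj oxe lmnec upco dqhkz
Final line 4: hqawr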